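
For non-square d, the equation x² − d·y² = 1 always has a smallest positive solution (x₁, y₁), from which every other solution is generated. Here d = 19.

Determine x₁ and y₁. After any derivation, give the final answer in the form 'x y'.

√19 → a₀=4, period (2,1,3,1,2,8); ℓ=6 even so k=5
i=0: a=4 ⇒ p=4, q=1
i=1: a=2 ⇒ p=9, q=2
i=2: a=1 ⇒ p=13, q=3
…
i=4: a=1 ⇒ p=61, q=14
i=5: a=2 ⇒ p=170, q=39
(x₁, y₁) = (170, 39);  170² − 19·39² = 1 ✓

170 39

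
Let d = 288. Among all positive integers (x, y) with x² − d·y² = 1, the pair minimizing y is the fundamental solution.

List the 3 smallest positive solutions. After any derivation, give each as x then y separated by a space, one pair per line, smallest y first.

d=288: √d = [16; 1,32] (ℓ=2, even), read p_1/q_1
a_0=16:  p_0=16·1+0=16,  q_0=16·0+1=1
a_1=1:  p_1=1·16+1=17,  q_1=1·1+0=1
fundamental: x₁=17, y₁=1  (since 289 − 288·1 = 1)
(17+1√288)^2 = 577 + 34√288
(17+1√288)^3 = 19601 + 1155√288

17 1
577 34
19601 1155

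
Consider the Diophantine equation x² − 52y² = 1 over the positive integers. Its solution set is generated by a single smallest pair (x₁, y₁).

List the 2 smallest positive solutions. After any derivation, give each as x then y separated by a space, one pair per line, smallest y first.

√52 → a₀=7, period (4,1,2,1,4,14); ℓ=6 even so k=5
i=0: a=7 ⇒ p=7, q=1
i=1: a=4 ⇒ p=29, q=4
…
i=4: a=1 ⇒ p=137, q=19
i=5: a=4 ⇒ p=649, q=90
fundamental: x₁=649, y₁=90  (since 421201 − 52·8100 = 1)
(649+90√52)^2 = 842401 + 116820√52

649 90
842401 116820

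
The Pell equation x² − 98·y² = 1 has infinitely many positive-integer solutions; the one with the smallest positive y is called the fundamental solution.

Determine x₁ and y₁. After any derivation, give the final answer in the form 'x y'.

√98 = [9; 1,8,1,18, …], period ℓ=4 (even) → k=3
step 0: (9, 1)  from 9·(1,0) + (0,1)
…
step 2: (89, 9)  from 8·(10,1) + (9,1)
step 3: (99, 10)  from 1·(89,9) + (10,1)
(x₁, y₁) = (99, 10);  99² − 98·10² = 1 ✓

99 10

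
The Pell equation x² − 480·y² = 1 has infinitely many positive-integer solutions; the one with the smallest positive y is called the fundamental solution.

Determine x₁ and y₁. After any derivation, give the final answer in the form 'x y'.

√480 → a₀=21, period (1,9,1,42); ℓ=4 even so k=3
k=0  a_k=21  p_k/q_k = 21/1
…
k=2  a_k=9  p_k/q_k = 219/10
k=3  a_k=1  p_k/q_k = 241/11
(x₁, y₁) = (241, 11);  241² − 480·11² = 1 ✓

241 11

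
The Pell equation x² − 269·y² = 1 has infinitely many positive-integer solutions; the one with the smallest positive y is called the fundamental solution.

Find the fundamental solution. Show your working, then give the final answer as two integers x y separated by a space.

13449 820

[16; 2,2,32] for √269; ℓ=3 ⇒ convergent index 5
step 0: (16, 1)  from 16·(1,0) + (0,1)
step 1: (33, 2)  from 2·(16,1) + (1,0)
step 2: (82, 5)  from 2·(33,2) + (16,1)
step 3: (2657, 162)  from 32·(82,5) + (33,2)
step 4: (5396, 329)  from 2·(2657,162) + (82,5)
step 5: (13449, 820)  from 2·(5396,329) + (2657,162)
→ (13449, 820).  Check: 13449²=180875601, 269·820²=180875600, difference 1.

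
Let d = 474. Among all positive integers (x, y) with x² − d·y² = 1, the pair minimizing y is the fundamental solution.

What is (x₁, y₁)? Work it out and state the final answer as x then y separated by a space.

193549 8890

[21; 1,3,2,1,1,…,3,1,42] for √474; ℓ=14 ⇒ convergent index 13
step 0: (21, 1)  from 21·(1,0) + (0,1)
…
step 4: (283, 13)  from 1·(196,9) + (87,4)
…
step 6: (762, 35)  from 1·(479,22) + (283,13)
…
step 8: (5813, 267)  from 1·(5051,232) + (762,35)
step 9: (10864, 499)  from 1·(5813,267) + (5051,232)
…
step 11: (44218, 2031)  from 2·(16677,766) + (10864,499)
step 12: (149331, 6859)  from 3·(44218,2031) + (16677,766)
step 13: (193549, 8890)  from 1·(149331,6859) + (44218,2031)
(x₁, y₁) = (193549, 8890);  193549² − 474·8890² = 1 ✓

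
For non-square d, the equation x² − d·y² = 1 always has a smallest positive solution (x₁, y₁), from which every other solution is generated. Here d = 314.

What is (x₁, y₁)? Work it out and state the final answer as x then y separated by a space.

√314 = [17; 1,2,1,1,2,1,34, …], period ℓ=7 (odd) → k=13
a_0=17:  p_0=17·1+0=17,  q_0=17·0+1=1
…
a_10=1:  p_10=1·47029+15824=62853,  q_10=1·2654+893=3547
a_11=1:  p_11=1·62853+47029=109882,  q_11=1·3547+2654=6201
a_12=2:  p_12=2·109882+62853=282617,  q_12=2·6201+3547=15949
a_13=1:  p_13=1·282617+109882=392499,  q_13=1·15949+6201=22150
fundamental: x₁=392499, y₁=22150  (since 154055465001 − 314·490622500 = 1)

392499 22150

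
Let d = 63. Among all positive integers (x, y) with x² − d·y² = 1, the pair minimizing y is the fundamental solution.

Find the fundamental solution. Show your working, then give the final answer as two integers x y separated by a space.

d=63: √d = [7; 1,14] (ℓ=2, even), read p_1/q_1
step 0: (7, 1)  from 7·(1,0) + (0,1)
step 1: (8, 1)  from 1·(7,1) + (1,0)
fundamental: x₁=8, y₁=1  (since 64 − 63·1 = 1)

8 1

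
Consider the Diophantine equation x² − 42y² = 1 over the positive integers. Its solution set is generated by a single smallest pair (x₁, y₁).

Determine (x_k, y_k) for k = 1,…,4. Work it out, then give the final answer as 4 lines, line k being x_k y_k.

d=42: √d = [6; 2,12] (ℓ=2, even), read p_1/q_1
a_0=6:  p_0=6·1+0=6,  q_0=6·0+1=1
a_1=2:  p_1=2·6+1=13,  q_1=2·1+0=2
→ (13, 2).  Check: 13²=169, 42·2²=168, difference 1.
k=2:  x_2 = 13·13+42·2·2 = 337,  y_2 = 13·2+2·13 = 52
k=3:  x_3 = 13·337+42·2·52 = 8749,  y_3 = 13·52+2·337 = 1350
k=4:  x_4 = 13·8749+42·2·1350 = 227137,  y_4 = 13·1350+2·8749 = 35048

13 2
337 52
8749 1350
227137 35048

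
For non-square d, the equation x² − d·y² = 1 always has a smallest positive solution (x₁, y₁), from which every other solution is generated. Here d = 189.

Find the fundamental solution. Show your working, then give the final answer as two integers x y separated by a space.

55 4

√189 → a₀=13, period (1,2,1,26); ℓ=4 even so k=3
i=0: a=13 ⇒ p=13, q=1
…
i=2: a=2 ⇒ p=41, q=3
i=3: a=1 ⇒ p=55, q=4
(x₁, y₁) = (55, 4);  55² − 189·4² = 1 ✓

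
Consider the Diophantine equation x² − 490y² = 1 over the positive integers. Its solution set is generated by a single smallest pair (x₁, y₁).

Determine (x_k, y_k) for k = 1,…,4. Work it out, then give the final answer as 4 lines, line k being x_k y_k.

√490 → a₀=22, period (7,2,1,4,4,4,1,2,7,44); ℓ=10 even so k=9
k=0  a_k=22  p_k/q_k = 22/1
k=1  a_k=7  p_k/q_k = 155/7
k=2  a_k=2  p_k/q_k = 332/15
k=3  a_k=1  p_k/q_k = 487/22
k=4  a_k=4  p_k/q_k = 2280/103
k=5  a_k=4  p_k/q_k = 9607/434
k=6  a_k=4  p_k/q_k = 40708/1839
k=7  a_k=1  p_k/q_k = 50315/2273
k=8  a_k=2  p_k/q_k = 141338/6385
k=9  a_k=7  p_k/q_k = 1039681/46968
→ (1039681, 46968).  Check: 1039681²=1080936581761, 490·46968²=1080936581760, difference 1.
k=2:  x_2 = 1039681·1039681+490·46968·46968 = 2161873163521,  y_2 = 1039681·46968+46968·1039681 = 97663474416
k=3:  x_3 = 1039681·2161873163521+490·46968·97663474416 = 4495316905044313921,  y_3 = 1039681·97663474416+46968·2161873163521 = 203077717488555624
k=4:  x_4 = 1039681·4495316905044313921+490·46968·203077717488555624 = 9347391150304592810234881,  y_4 = 1039681·203077717488555624+46968·4495316905044313921 = 422272088792340335957472

1039681 46968
2161873163521 97663474416
4495316905044313921 203077717488555624
9347391150304592810234881 422272088792340335957472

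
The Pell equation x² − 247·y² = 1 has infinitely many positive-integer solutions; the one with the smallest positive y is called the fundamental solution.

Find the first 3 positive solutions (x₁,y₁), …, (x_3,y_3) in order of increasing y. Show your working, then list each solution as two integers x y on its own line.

85292 5427
14549450527 925759368
2481903468612476 157919736025485

√247 = [15; 1,2,1,1,9,1,9,1,1,2,1,30, …], period ℓ=12 (even) → k=11
k=0  a_k=15  p_k/q_k = 15/1
…
k=2  a_k=2  p_k/q_k = 47/3
…
k=4  a_k=1  p_k/q_k = 110/7
…
k=7  a_k=9  p_k/q_k = 11520/733
k=8  a_k=1  p_k/q_k = 12683/807
…
k=10  a_k=2  p_k/q_k = 61089/3887
k=11  a_k=1  p_k/q_k = 85292/5427
(x₁, y₁) = (85292, 5427);  85292² − 247·5427² = 1 ✓
n=2: (85292,5427)∘(85292,5427) = (85292·85292+247·5427·5427, 85292·5427+5427·85292) = (14549450527,925759368)
n=3: (14549450527,925759368)∘(85292,5427) = (85292·14549450527+247·5427·925759368, 85292·925759368+5427·14549450527) = (2481903468612476,157919736025485)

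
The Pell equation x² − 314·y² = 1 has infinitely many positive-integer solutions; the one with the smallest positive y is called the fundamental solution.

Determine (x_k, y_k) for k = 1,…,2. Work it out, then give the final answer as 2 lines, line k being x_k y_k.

√314 → a₀=17, period (1,2,1,1,2,1,34); ℓ=7 odd so k=13
i=0: a=17 ⇒ p=17, q=1
i=1: a=1 ⇒ p=18, q=1
…
i=3: a=1 ⇒ p=71, q=4
i=4: a=1 ⇒ p=124, q=7
i=5: a=2 ⇒ p=319, q=18
…
i=8: a=1 ⇒ p=15824, q=893
…
i=12: a=2 ⇒ p=282617, q=15949
i=13: a=1 ⇒ p=392499, q=22150
→ (392499, 22150).  Check: 392499²=154055465001, 314·22150²=154055465000, difference 1.
k=2:  x_2 = 392499·392499+314·22150·22150 = 308110930001,  y_2 = 392499·22150+22150·392499 = 17387705700

392499 22150
308110930001 17387705700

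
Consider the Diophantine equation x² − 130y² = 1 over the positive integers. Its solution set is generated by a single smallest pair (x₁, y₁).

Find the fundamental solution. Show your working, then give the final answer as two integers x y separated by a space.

d=130: √d = [11; 2,2,22] (ℓ=3, odd), read p_5/q_5
i=0: a=11 ⇒ p=11, q=1
…
i=4: a=2 ⇒ p=2611, q=229
i=5: a=2 ⇒ p=6499, q=570
(x₁, y₁) = (6499, 570);  6499² − 130·570² = 1 ✓

6499 570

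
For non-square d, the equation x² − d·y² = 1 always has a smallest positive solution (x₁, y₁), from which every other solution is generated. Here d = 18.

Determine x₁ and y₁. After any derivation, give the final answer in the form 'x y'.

17 4

√18 = [4; 4,8, …], period ℓ=2 (even) → k=1
i=0: a=4 ⇒ p=4, q=1
i=1: a=4 ⇒ p=17, q=4
(x₁, y₁) = (17, 4);  17² − 18·4² = 1 ✓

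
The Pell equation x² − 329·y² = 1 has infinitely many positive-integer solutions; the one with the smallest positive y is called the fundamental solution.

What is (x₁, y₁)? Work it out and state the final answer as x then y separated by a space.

√329 → a₀=18, period (7,4,2,1,1,4,1,1,2,4,7,36); ℓ=12 even so k=11
i=0: a=18 ⇒ p=18, q=1
i=1: a=7 ⇒ p=127, q=7
i=2: a=4 ⇒ p=526, q=29
i=3: a=2 ⇒ p=1179, q=65
i=4: a=1 ⇒ p=1705, q=94
…
i=6: a=4 ⇒ p=13241, q=730
…
i=8: a=1 ⇒ p=29366, q=1619
i=9: a=2 ⇒ p=74857, q=4127
i=10: a=4 ⇒ p=328794, q=18127
i=11: a=7 ⇒ p=2376415, q=131016
(x₁, y₁) = (2376415, 131016);  2376415² − 329·131016² = 1 ✓

2376415 131016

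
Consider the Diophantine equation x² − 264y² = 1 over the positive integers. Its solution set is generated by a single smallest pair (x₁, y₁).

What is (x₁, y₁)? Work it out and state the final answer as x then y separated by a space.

d=264: √d = [16; 4,32] (ℓ=2, even), read p_1/q_1
i=0: a=16 ⇒ p=16, q=1
i=1: a=4 ⇒ p=65, q=4
→ (65, 4).  Check: 65²=4225, 264·4²=4224, difference 1.

65 4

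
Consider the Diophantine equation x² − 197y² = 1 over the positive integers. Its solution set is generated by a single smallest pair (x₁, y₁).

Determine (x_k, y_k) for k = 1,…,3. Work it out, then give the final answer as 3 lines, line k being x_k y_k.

393 28
308897 22008
242792649 17298260

√197 = [14; 28, …], period ℓ=1 (odd) → k=1
i=0: a=14 ⇒ p=14, q=1
i=1: a=28 ⇒ p=393, q=28
(x₁, y₁) = (393, 28);  393² − 197·28² = 1 ✓
k=2:  x_2 = 393·393+197·28·28 = 308897,  y_2 = 393·28+28·393 = 22008
k=3:  x_3 = 393·308897+197·28·22008 = 242792649,  y_3 = 393·22008+28·308897 = 17298260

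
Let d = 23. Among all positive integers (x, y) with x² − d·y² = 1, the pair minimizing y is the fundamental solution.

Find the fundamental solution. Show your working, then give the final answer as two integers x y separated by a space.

24 5

√23 = [4; 1,3,1,8, …], period ℓ=4 (even) → k=3
a_0=4:  p_0=4·1+0=4,  q_0=4·0+1=1
a_1=1:  p_1=1·4+1=5,  q_1=1·1+0=1
a_2=3:  p_2=3·5+4=19,  q_2=3·1+1=4
a_3=1:  p_3=1·19+5=24,  q_3=1·4+1=5
fundamental: x₁=24, y₁=5  (since 576 − 23·25 = 1)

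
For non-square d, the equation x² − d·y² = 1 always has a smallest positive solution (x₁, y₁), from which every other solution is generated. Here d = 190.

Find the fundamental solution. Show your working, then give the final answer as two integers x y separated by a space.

52021 3774

d=190: √d = [13; 1,3,1,1,1,…,3,1,26] (ℓ=14, even), read p_13/q_13
k=0  a_k=13  p_k/q_k = 13/1
k=1  a_k=1  p_k/q_k = 14/1
…
k=6  a_k=2  p_k/q_k = 510/37
…
k=10  a_k=1  p_k/q_k = 7085/514
k=11  a_k=1  p_k/q_k = 11234/815
k=12  a_k=3  p_k/q_k = 40787/2959
k=13  a_k=1  p_k/q_k = 52021/3774
fundamental: x₁=52021, y₁=3774  (since 2706184441 − 190·14243076 = 1)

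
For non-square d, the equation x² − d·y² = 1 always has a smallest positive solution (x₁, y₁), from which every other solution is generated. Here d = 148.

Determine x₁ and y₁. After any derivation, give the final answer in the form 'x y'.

73 6

d=148: √d = [12; 6,24] (ℓ=2, even), read p_1/q_1
step 0: (12, 1)  from 12·(1,0) + (0,1)
step 1: (73, 6)  from 6·(12,1) + (1,0)
(x₁, y₁) = (73, 6);  73² − 148·6² = 1 ✓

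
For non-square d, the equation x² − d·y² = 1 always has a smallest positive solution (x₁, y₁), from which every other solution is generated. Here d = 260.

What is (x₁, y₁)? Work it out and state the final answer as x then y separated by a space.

[16; 8,32] for √260; ℓ=2 ⇒ convergent index 1
i=0: a=16 ⇒ p=16, q=1
i=1: a=8 ⇒ p=129, q=8
fundamental: x₁=129, y₁=8  (since 16641 − 260·64 = 1)

129 8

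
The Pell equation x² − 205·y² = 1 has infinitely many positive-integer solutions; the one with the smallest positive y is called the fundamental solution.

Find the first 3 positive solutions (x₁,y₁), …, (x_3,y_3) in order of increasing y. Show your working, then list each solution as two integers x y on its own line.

39689 2772
3150433441 220035816
250075105640009 17466002999676

√205 → a₀=14, period (3,6,1,4,1,6,3,28); ℓ=8 even so k=7
step 0: (14, 1)  from 14·(1,0) + (0,1)
step 1: (43, 3)  from 3·(14,1) + (1,0)
…
step 6: (12614, 881)  from 6·(1847,129) + (1532,107)
step 7: (39689, 2772)  from 3·(12614,881) + (1847,129)
(x₁, y₁) = (39689, 2772);  39689² − 205·2772² = 1 ✓
n=2: (39689,2772)∘(39689,2772) = (39689·39689+205·2772·2772, 39689·2772+2772·39689) = (3150433441,220035816)
n=3: (3150433441,220035816)∘(39689,2772) = (39689·3150433441+205·2772·220035816, 39689·220035816+2772·3150433441) = (250075105640009,17466002999676)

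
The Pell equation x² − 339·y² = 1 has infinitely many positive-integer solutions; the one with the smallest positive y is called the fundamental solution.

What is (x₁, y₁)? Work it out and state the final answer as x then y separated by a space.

97970 5321

[18; 2,2,2,1,17,1,2,2,2,36] for √339; ℓ=10 ⇒ convergent index 9
k=0  a_k=18  p_k/q_k = 18/1
…
k=3  a_k=2  p_k/q_k = 221/12
…
k=6  a_k=1  p_k/q_k = 5855/318
k=7  a_k=2  p_k/q_k = 17252/937
k=8  a_k=2  p_k/q_k = 40359/2192
k=9  a_k=2  p_k/q_k = 97970/5321
(x₁, y₁) = (97970, 5321);  97970² − 339·5321² = 1 ✓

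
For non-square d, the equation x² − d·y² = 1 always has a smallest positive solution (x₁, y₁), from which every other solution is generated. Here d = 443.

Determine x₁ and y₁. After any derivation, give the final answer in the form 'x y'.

442 21

√443 → a₀=21, period (21,42); ℓ=2 even so k=1
k=0  a_k=21  p_k/q_k = 21/1
k=1  a_k=21  p_k/q_k = 442/21
(x₁, y₁) = (442, 21);  442² − 443·21² = 1 ✓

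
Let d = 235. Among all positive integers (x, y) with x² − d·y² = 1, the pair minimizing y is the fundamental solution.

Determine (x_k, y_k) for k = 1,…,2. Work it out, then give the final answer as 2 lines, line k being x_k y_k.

46 3
4231 276

√235 → a₀=15, period (3,30); ℓ=2 even so k=1
a_0=15:  p_0=15·1+0=15,  q_0=15·0+1=1
a_1=3:  p_1=3·15+1=46,  q_1=3·1+0=3
→ (46, 3).  Check: 46²=2116, 235·3²=2115, difference 1.
n=2: (46,3)∘(46,3) = (46·46+235·3·3, 46·3+3·46) = (4231,276)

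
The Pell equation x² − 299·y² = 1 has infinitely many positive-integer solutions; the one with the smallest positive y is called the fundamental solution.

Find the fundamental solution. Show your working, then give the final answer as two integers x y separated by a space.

415 24

√299 = [17; 3,2,3,34, …], period ℓ=4 (even) → k=3
i=0: a=17 ⇒ p=17, q=1
i=1: a=3 ⇒ p=52, q=3
i=2: a=2 ⇒ p=121, q=7
i=3: a=3 ⇒ p=415, q=24
→ (415, 24).  Check: 415²=172225, 299·24²=172224, difference 1.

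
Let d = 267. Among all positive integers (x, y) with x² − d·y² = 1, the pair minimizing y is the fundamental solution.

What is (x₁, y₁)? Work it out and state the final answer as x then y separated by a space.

[16; 2,1,15,1,2,32] for √267; ℓ=6 ⇒ convergent index 5
step 0: (16, 1)  from 16·(1,0) + (0,1)
step 1: (33, 2)  from 2·(16,1) + (1,0)
step 2: (49, 3)  from 1·(33,2) + (16,1)
step 3: (768, 47)  from 15·(49,3) + (33,2)
step 4: (817, 50)  from 1·(768,47) + (49,3)
step 5: (2402, 147)  from 2·(817,50) + (768,47)
→ (2402, 147).  Check: 2402²=5769604, 267·147²=5769603, difference 1.

2402 147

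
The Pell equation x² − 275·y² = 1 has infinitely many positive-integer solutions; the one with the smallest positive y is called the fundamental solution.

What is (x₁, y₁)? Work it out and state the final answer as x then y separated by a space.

199 12

√275 → a₀=16, period (1,1,2,1,1,32); ℓ=6 even so k=5
a_0=16:  p_0=16·1+0=16,  q_0=16·0+1=1
a_1=1:  p_1=1·16+1=17,  q_1=1·1+0=1
…
a_3=2:  p_3=2·33+17=83,  q_3=2·2+1=5
a_4=1:  p_4=1·83+33=116,  q_4=1·5+2=7
a_5=1:  p_5=1·116+83=199,  q_5=1·7+5=12
→ (199, 12).  Check: 199²=39601, 275·12²=39600, difference 1.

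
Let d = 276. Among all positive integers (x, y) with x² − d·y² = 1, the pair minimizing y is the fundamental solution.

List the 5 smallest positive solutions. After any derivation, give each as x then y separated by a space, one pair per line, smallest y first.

7775 468
120901249 7277400
1880014414175 113163569532
29234224019520001 1759693498945200
454592181623521601375 27363233795434290468

d=276: √d = [16; 1,1,1,1,2,2,2,1,1,1,1,32] (ℓ=12, even), read p_11/q_11
a_0=16:  p_0=16·1+0=16,  q_0=16·0+1=1
…
a_2=1:  p_2=1·17+16=33,  q_2=1·1+1=2
…
a_6=2:  p_6=2·216+83=515,  q_6=2·13+5=31
…
a_8=1:  p_8=1·1246+515=1761,  q_8=1·75+31=106
…
a_10=1:  p_10=1·3007+1761=4768,  q_10=1·181+106=287
a_11=1:  p_11=1·4768+3007=7775,  q_11=1·287+181=468
fundamental: x₁=7775, y₁=468  (since 60450625 − 276·219024 = 1)
n=2: (7775,468)∘(7775,468) = (7775·7775+276·468·468, 7775·468+468·7775) = (120901249,7277400)
n=3: (120901249,7277400)∘(7775,468) = (7775·120901249+276·468·7277400, 7775·7277400+468·120901249) = (1880014414175,113163569532)
n=4: (1880014414175,113163569532)∘(7775,468) = (7775·1880014414175+276·468·113163569532, 7775·113163569532+468·1880014414175) = (29234224019520001,1759693498945200)
n=5: (29234224019520001,1759693498945200)∘(7775,468) = (7775·29234224019520001+276·468·1759693498945200, 7775·1759693498945200+468·29234224019520001) = (454592181623521601375,27363233795434290468)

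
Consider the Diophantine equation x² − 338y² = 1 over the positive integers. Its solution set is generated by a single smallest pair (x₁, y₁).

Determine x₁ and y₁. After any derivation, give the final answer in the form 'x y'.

114243 6214

d=338: √d = [18; 2,1,1,2,36] (ℓ=5, odd), read p_9/q_9
k=0  a_k=18  p_k/q_k = 18/1
k=1  a_k=2  p_k/q_k = 37/2
k=2  a_k=1  p_k/q_k = 55/3
k=3  a_k=1  p_k/q_k = 92/5
…
k=7  a_k=1  p_k/q_k = 26327/1432
k=8  a_k=1  p_k/q_k = 43958/2391
k=9  a_k=2  p_k/q_k = 114243/6214
(x₁, y₁) = (114243, 6214);  114243² − 338·6214² = 1 ✓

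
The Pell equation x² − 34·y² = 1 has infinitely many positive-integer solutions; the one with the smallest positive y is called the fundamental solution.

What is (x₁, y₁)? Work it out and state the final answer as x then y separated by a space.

√34 = [5; 1,4,1,10, …], period ℓ=4 (even) → k=3
i=0: a=5 ⇒ p=5, q=1
i=1: a=1 ⇒ p=6, q=1
i=2: a=4 ⇒ p=29, q=5
i=3: a=1 ⇒ p=35, q=6
→ (35, 6).  Check: 35²=1225, 34·6²=1224, difference 1.

35 6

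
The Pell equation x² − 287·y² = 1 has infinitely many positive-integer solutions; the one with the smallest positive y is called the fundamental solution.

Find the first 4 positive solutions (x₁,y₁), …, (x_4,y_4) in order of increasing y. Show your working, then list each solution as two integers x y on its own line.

288 17
165887 9792
95550624 5640175
55036993537 3248731008

[16; 1,15,1,32] for √287; ℓ=4 ⇒ convergent index 3
a_0=16:  p_0=16·1+0=16,  q_0=16·0+1=1
…
a_2=15:  p_2=15·17+16=271,  q_2=15·1+1=16
a_3=1:  p_3=1·271+17=288,  q_3=1·16+1=17
fundamental: x₁=288, y₁=17  (since 82944 − 287·289 = 1)
n=2: (288,17)∘(288,17) = (288·288+287·17·17, 288·17+17·288) = (165887,9792)
n=3: (165887,9792)∘(288,17) = (288·165887+287·17·9792, 288·9792+17·165887) = (95550624,5640175)
n=4: (95550624,5640175)∘(288,17) = (288·95550624+287·17·5640175, 288·5640175+17·95550624) = (55036993537,3248731008)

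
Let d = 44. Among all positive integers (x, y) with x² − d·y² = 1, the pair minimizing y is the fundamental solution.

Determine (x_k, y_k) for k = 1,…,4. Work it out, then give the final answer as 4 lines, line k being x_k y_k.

[6; 1,1,1,2,1,1,1,12] for √44; ℓ=8 ⇒ convergent index 7
i=0: a=6 ⇒ p=6, q=1
…
i=3: a=1 ⇒ p=20, q=3
i=4: a=2 ⇒ p=53, q=8
…
i=6: a=1 ⇒ p=126, q=19
i=7: a=1 ⇒ p=199, q=30
fundamental: x₁=199, y₁=30  (since 39601 − 44·900 = 1)
(x_2, y_2) = (199·199 + 44·30·30, 199·30 + 30·199) = (79201, 11940)
(x_3, y_3) = (199·79201 + 44·30·11940, 199·11940 + 30·79201) = (31521799, 4752090)
(x_4, y_4) = (199·31521799 + 44·30·4752090, 199·4752090 + 30·31521799) = (12545596801, 1891319880)

199 30
79201 11940
31521799 4752090
12545596801 1891319880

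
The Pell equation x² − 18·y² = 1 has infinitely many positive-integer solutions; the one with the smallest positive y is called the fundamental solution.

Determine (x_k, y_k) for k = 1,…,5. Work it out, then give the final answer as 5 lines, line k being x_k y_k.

d=18: √d = [4; 4,8] (ℓ=2, even), read p_1/q_1
step 0: (4, 1)  from 4·(1,0) + (0,1)
step 1: (17, 4)  from 4·(4,1) + (1,0)
fundamental: x₁=17, y₁=4  (since 289 − 18·16 = 1)
k=2:  x_2 = 17·17+18·4·4 = 577,  y_2 = 17·4+4·17 = 136
k=3:  x_3 = 17·577+18·4·136 = 19601,  y_3 = 17·136+4·577 = 4620
k=4:  x_4 = 17·19601+18·4·4620 = 665857,  y_4 = 17·4620+4·19601 = 156944
k=5:  x_5 = 17·665857+18·4·156944 = 22619537,  y_5 = 17·156944+4·665857 = 5331476

17 4
577 136
19601 4620
665857 156944
22619537 5331476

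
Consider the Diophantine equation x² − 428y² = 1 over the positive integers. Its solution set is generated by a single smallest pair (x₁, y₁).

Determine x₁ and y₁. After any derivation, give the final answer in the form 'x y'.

√428 = [20; 1,2,4,1,5,10,5,1,4,2,1,40, …], period ℓ=12 (even) → k=11
k=0  a_k=20  p_k/q_k = 20/1
…
k=2  a_k=2  p_k/q_k = 62/3
…
k=8  a_k=1  p_k/q_k = 119350/5769
k=9  a_k=4  p_k/q_k = 577179/27899
k=10  a_k=2  p_k/q_k = 1273708/61567
k=11  a_k=1  p_k/q_k = 1850887/89466
(x₁, y₁) = (1850887, 89466);  1850887² − 428·89466² = 1 ✓

1850887 89466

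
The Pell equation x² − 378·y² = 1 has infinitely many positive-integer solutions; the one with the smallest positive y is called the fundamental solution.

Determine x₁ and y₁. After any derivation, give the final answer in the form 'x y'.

[19; 2,3,1,4,1,3,2,38] for √378; ℓ=8 ⇒ convergent index 7
step 0: (19, 1)  from 19·(1,0) + (0,1)
step 1: (39, 2)  from 2·(19,1) + (1,0)
…
step 5: (1011, 52)  from 1·(836,43) + (175,9)
step 6: (3869, 199)  from 3·(1011,52) + (836,43)
step 7: (8749, 450)  from 2·(3869,199) + (1011,52)
(x₁, y₁) = (8749, 450);  8749² − 378·450² = 1 ✓

8749 450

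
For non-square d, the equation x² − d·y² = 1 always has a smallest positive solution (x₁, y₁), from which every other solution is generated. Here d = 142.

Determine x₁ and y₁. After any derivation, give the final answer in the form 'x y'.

143 12

[11; 1,10,1,22] for √142; ℓ=4 ⇒ convergent index 3
a_0=11:  p_0=11·1+0=11,  q_0=11·0+1=1
a_1=1:  p_1=1·11+1=12,  q_1=1·1+0=1
a_2=10:  p_2=10·12+11=131,  q_2=10·1+1=11
a_3=1:  p_3=1·131+12=143,  q_3=1·11+1=12
(x₁, y₁) = (143, 12);  143² − 142·12² = 1 ✓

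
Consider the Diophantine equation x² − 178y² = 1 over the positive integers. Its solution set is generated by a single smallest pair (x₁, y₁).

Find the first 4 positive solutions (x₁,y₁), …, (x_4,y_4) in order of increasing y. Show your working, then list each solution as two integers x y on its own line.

√178 = [13; 2,1,12,1,2,26, …], period ℓ=6 (even) → k=5
a_0=13:  p_0=13·1+0=13,  q_0=13·0+1=1
a_1=2:  p_1=2·13+1=27,  q_1=2·1+0=2
a_2=1:  p_2=1·27+13=40,  q_2=1·2+1=3
…
a_4=1:  p_4=1·507+40=547,  q_4=1·38+3=41
a_5=2:  p_5=2·547+507=1601,  q_5=2·41+38=120
→ (1601, 120).  Check: 1601²=2563201, 178·120²=2563200, difference 1.
n=2: (1601,120)∘(1601,120) = (1601·1601+178·120·120, 1601·120+120·1601) = (5126401,384240)
n=3: (5126401,384240)∘(1601,120) = (1601·5126401+178·120·384240, 1601·384240+120·5126401) = (16414734401,1230336360)
n=4: (16414734401,1230336360)∘(1601,120) = (1601·16414734401+178·120·1230336360, 1601·1230336360+120·16414734401) = (52559974425601,3939536640480)

1601 120
5126401 384240
16414734401 1230336360
52559974425601 3939536640480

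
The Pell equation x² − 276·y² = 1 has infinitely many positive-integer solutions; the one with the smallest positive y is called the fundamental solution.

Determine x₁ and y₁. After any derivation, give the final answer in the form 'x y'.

[16; 1,1,1,1,2,2,2,1,1,1,1,32] for √276; ℓ=12 ⇒ convergent index 11
a_0=16:  p_0=16·1+0=16,  q_0=16·0+1=1
…
a_3=1:  p_3=1·33+17=50,  q_3=1·2+1=3
a_4=1:  p_4=1·50+33=83,  q_4=1·3+2=5
a_5=2:  p_5=2·83+50=216,  q_5=2·5+3=13
a_6=2:  p_6=2·216+83=515,  q_6=2·13+5=31
…
a_9=1:  p_9=1·1761+1246=3007,  q_9=1·106+75=181
a_10=1:  p_10=1·3007+1761=4768,  q_10=1·181+106=287
a_11=1:  p_11=1·4768+3007=7775,  q_11=1·287+181=468
(x₁, y₁) = (7775, 468);  7775² − 276·468² = 1 ✓

7775 468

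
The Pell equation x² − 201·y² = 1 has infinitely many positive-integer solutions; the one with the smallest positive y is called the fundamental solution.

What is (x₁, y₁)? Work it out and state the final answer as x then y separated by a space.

515095 36332

√201 → a₀=14, period (5,1,1,1,2,…,1,5,28); ℓ=14 even so k=13
a_0=14:  p_0=14·1+0=14,  q_0=14·0+1=1
…
a_2=1:  p_2=1·71+14=85,  q_2=1·5+1=6
a_3=1:  p_3=1·85+71=156,  q_3=1·6+5=11
…
a_7=8:  p_7=8·879+638=7670,  q_7=8·62+45=541
…
a_9=2:  p_9=2·8549+7670=24768,  q_9=2·603+541=1747
a_10=1:  p_10=1·24768+8549=33317,  q_10=1·1747+603=2350
a_11=1:  p_11=1·33317+24768=58085,  q_11=1·2350+1747=4097
a_12=1:  p_12=1·58085+33317=91402,  q_12=1·4097+2350=6447
a_13=5:  p_13=5·91402+58085=515095,  q_13=5·6447+4097=36332
fundamental: x₁=515095, y₁=36332  (since 265322859025 − 201·1320014224 = 1)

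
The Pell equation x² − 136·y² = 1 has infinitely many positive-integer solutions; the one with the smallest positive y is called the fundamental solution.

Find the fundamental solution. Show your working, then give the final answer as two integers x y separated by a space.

√136 = [11; 1,1,1,22, …], period ℓ=4 (even) → k=3
i=0: a=11 ⇒ p=11, q=1
i=1: a=1 ⇒ p=12, q=1
i=2: a=1 ⇒ p=23, q=2
i=3: a=1 ⇒ p=35, q=3
(x₁, y₁) = (35, 3);  35² − 136·3² = 1 ✓

35 3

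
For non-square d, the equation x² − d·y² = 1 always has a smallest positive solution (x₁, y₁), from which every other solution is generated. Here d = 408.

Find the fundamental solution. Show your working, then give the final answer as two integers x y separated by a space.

[20; 5,40] for √408; ℓ=2 ⇒ convergent index 1
a_0=20:  p_0=20·1+0=20,  q_0=20·0+1=1
a_1=5:  p_1=5·20+1=101,  q_1=5·1+0=5
fundamental: x₁=101, y₁=5  (since 10201 − 408·25 = 1)

101 5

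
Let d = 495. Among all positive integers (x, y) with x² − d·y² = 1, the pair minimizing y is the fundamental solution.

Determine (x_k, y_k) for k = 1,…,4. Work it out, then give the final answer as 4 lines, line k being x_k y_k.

89 4
15841 712
2819609 126732
501874561 22557584

d=495: √d = [22; 4,44] (ℓ=2, even), read p_1/q_1
i=0: a=22 ⇒ p=22, q=1
i=1: a=4 ⇒ p=89, q=4
→ (89, 4).  Check: 89²=7921, 495·4²=7920, difference 1.
n=2: (89,4)∘(89,4) = (89·89+495·4·4, 89·4+4·89) = (15841,712)
n=3: (15841,712)∘(89,4) = (89·15841+495·4·712, 89·712+4·15841) = (2819609,126732)
n=4: (2819609,126732)∘(89,4) = (89·2819609+495·4·126732, 89·126732+4·2819609) = (501874561,22557584)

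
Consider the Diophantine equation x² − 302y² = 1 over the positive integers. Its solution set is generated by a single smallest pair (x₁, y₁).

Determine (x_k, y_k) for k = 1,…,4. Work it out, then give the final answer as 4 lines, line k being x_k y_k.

4276623 246092
36579008568257 2104885414632
312869258720405635599 18003602753159249380
2676047735673238042056036097 153989243234046232237072848

[17; 2,1,1,1,4,…,1,2,34] for √302; ℓ=16 ⇒ convergent index 15
step 0: (17, 1)  from 17·(1,0) + (0,1)
…
step 2: (52, 3)  from 1·(35,2) + (17,1)
…
step 4: (139, 8)  from 1·(87,5) + (52,3)
…
step 8: (34513, 1986)  from 16·(2068,119) + (1425,82)
step 9: (36581, 2105)  from 1·(34513,1986) + (2068,119)
step 10: (107675, 6196)  from 2·(36581,2105) + (34513,1986)
…
step 13: (1042237, 59974)  from 1·(574956,33085) + (467281,26889)
step 14: (1617193, 93059)  from 1·(1042237,59974) + (574956,33085)
step 15: (4276623, 246092)  from 2·(1617193,93059) + (1042237,59974)
fundamental: x₁=4276623, y₁=246092  (since 18289504284129 − 302·60561272464 = 1)
k=2:  x_2 = 4276623·4276623+302·246092·246092 = 36579008568257,  y_2 = 4276623·246092+246092·4276623 = 2104885414632
k=3:  x_3 = 4276623·36579008568257+302·246092·2104885414632 = 312869258720405635599,  y_3 = 4276623·2104885414632+246092·36579008568257 = 18003602753159249380
k=4:  x_4 = 4276623·312869258720405635599+302·246092·18003602753159249380 = 2676047735673238042056036097,  y_4 = 4276623·18003602753159249380+246092·312869258720405635599 = 153989243234046232237072848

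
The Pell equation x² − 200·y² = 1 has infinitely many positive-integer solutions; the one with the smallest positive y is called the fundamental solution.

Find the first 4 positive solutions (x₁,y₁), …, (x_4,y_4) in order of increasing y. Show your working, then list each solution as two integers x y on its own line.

99 7
19601 1386
3880899 274421
768398401 54333972

d=200: √d = [14; 7,28] (ℓ=2, even), read p_1/q_1
a_0=14:  p_0=14·1+0=14,  q_0=14·0+1=1
a_1=7:  p_1=7·14+1=99,  q_1=7·1+0=7
fundamental: x₁=99, y₁=7  (since 9801 − 200·49 = 1)
k=2:  x_2 = 99·99+200·7·7 = 19601,  y_2 = 99·7+7·99 = 1386
k=3:  x_3 = 99·19601+200·7·1386 = 3880899,  y_3 = 99·1386+7·19601 = 274421
k=4:  x_4 = 99·3880899+200·7·274421 = 768398401,  y_4 = 99·274421+7·3880899 = 54333972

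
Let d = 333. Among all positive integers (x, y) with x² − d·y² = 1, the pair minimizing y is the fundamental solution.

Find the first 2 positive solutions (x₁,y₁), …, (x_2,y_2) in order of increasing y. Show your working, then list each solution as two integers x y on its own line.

√333 → a₀=18, period (4,36); ℓ=2 even so k=1
step 0: (18, 1)  from 18·(1,0) + (0,1)
step 1: (73, 4)  from 4·(18,1) + (1,0)
(x₁, y₁) = (73, 4);  73² − 333·4² = 1 ✓
k=2:  x_2 = 73·73+333·4·4 = 10657,  y_2 = 73·4+4·73 = 584

73 4
10657 584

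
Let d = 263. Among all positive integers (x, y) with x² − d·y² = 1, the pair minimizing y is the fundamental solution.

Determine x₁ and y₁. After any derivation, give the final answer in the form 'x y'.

d=263: √d = [16; 4,1,1,1,1,15,1,1,1,1,4,32] (ℓ=12, even), read p_11/q_11
i=0: a=16 ⇒ p=16, q=1
i=1: a=4 ⇒ p=65, q=4
i=2: a=1 ⇒ p=81, q=5
i=3: a=1 ⇒ p=146, q=9
i=4: a=1 ⇒ p=227, q=14
…
i=7: a=1 ⇒ p=6195, q=382
i=8: a=1 ⇒ p=12017, q=741
i=9: a=1 ⇒ p=18212, q=1123
i=10: a=1 ⇒ p=30229, q=1864
i=11: a=4 ⇒ p=139128, q=8579
(x₁, y₁) = (139128, 8579);  139128² − 263·8579² = 1 ✓

139128 8579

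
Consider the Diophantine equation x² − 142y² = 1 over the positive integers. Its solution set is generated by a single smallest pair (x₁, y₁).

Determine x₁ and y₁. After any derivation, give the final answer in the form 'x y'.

d=142: √d = [11; 1,10,1,22] (ℓ=4, even), read p_3/q_3
i=0: a=11 ⇒ p=11, q=1
…
i=2: a=10 ⇒ p=131, q=11
i=3: a=1 ⇒ p=143, q=12
(x₁, y₁) = (143, 12);  143² − 142·12² = 1 ✓

143 12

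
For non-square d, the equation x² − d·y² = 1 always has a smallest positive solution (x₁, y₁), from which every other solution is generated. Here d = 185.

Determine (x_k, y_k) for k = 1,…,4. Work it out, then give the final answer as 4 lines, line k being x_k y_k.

9249 680
171088001 12578640
3164785833249 232679682040
58542208172352001 4304108745797280

√185 → a₀=13, period (1,1,1,1,26); ℓ=5 odd so k=9
k=0  a_k=13  p_k/q_k = 13/1
…
k=2  a_k=1  p_k/q_k = 27/2
k=3  a_k=1  p_k/q_k = 41/3
k=4  a_k=1  p_k/q_k = 68/5
k=5  a_k=26  p_k/q_k = 1809/133
…
k=7  a_k=1  p_k/q_k = 3686/271
k=8  a_k=1  p_k/q_k = 5563/409
k=9  a_k=1  p_k/q_k = 9249/680
→ (9249, 680).  Check: 9249²=85544001, 185·680²=85544000, difference 1.
(x_2, y_2) = (9249·9249 + 185·680·680, 9249·680 + 680·9249) = (171088001, 12578640)
(x_3, y_3) = (9249·171088001 + 185·680·12578640, 9249·12578640 + 680·171088001) = (3164785833249, 232679682040)
(x_4, y_4) = (9249·3164785833249 + 185·680·232679682040, 9249·232679682040 + 680·3164785833249) = (58542208172352001, 4304108745797280)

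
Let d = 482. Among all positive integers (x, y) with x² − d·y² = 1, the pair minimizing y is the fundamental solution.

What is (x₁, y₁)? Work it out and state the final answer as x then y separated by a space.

483 22

√482 = [21; 1,20,1,42, …], period ℓ=4 (even) → k=3
i=0: a=21 ⇒ p=21, q=1
…
i=2: a=20 ⇒ p=461, q=21
i=3: a=1 ⇒ p=483, q=22
(x₁, y₁) = (483, 22);  483² − 482·22² = 1 ✓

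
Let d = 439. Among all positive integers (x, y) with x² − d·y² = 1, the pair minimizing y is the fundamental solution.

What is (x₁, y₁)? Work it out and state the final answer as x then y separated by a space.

440 21

d=439: √d = [20; 1,19,1,40] (ℓ=4, even), read p_3/q_3
i=0: a=20 ⇒ p=20, q=1
i=1: a=1 ⇒ p=21, q=1
i=2: a=19 ⇒ p=419, q=20
i=3: a=1 ⇒ p=440, q=21
(x₁, y₁) = (440, 21);  440² − 439·21² = 1 ✓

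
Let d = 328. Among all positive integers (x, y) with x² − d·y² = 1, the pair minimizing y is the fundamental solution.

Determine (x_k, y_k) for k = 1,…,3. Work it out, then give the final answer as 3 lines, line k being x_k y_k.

163 9
53137 2934
17322499 956475

√328 = [18; 9,36, …], period ℓ=2 (even) → k=1
k=0  a_k=18  p_k/q_k = 18/1
k=1  a_k=9  p_k/q_k = 163/9
(x₁, y₁) = (163, 9);  163² − 328·9² = 1 ✓
(163+9√328)^2 = 53137 + 2934√328
(163+9√328)^3 = 17322499 + 956475√328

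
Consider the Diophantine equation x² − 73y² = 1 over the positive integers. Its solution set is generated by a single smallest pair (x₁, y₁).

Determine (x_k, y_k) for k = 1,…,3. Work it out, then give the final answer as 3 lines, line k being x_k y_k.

√73 → a₀=8, period (1,1,5,5,1,1,16); ℓ=7 odd so k=13
a_0=8:  p_0=8·1+0=8,  q_0=8·0+1=1
a_1=1:  p_1=1·8+1=9,  q_1=1·1+0=1
…
a_6=1:  p_6=1·581+487=1068,  q_6=1·68+57=125
…
a_10=5:  p_10=5·36406+18737=200767,  q_10=5·4261+2193=23498
…
a_12=1:  p_12=1·1040241+200767=1241008,  q_12=1·121751+23498=145249
a_13=1:  p_13=1·1241008+1040241=2281249,  q_13=1·145249+121751=267000
(x₁, y₁) = (2281249, 267000);  2281249² − 73·267000² = 1 ✓
(2281249+267000√73)^2 = 10408194000001 + 1218186966000√73
(2281249+267000√73)^3 = 47487364308614281249 + 5557975596000801000√73

2281249 267000
10408194000001 1218186966000
47487364308614281249 5557975596000801000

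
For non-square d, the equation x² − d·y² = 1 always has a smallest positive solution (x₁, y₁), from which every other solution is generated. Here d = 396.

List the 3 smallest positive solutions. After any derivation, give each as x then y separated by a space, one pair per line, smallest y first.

[19; 1,8,1,38] for √396; ℓ=4 ⇒ convergent index 3
a_0=19:  p_0=19·1+0=19,  q_0=19·0+1=1
…
a_2=8:  p_2=8·20+19=179,  q_2=8·1+1=9
a_3=1:  p_3=1·179+20=199,  q_3=1·9+1=10
→ (199, 10).  Check: 199²=39601, 396·10²=39600, difference 1.
k=2:  x_2 = 199·199+396·10·10 = 79201,  y_2 = 199·10+10·199 = 3980
k=3:  x_3 = 199·79201+396·10·3980 = 31521799,  y_3 = 199·3980+10·79201 = 1584030

199 10
79201 3980
31521799 1584030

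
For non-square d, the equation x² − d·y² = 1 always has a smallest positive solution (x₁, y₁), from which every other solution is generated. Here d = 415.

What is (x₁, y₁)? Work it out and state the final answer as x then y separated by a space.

√415 → a₀=20, period (2,1,2,4,6,…,1,2,40); ℓ=16 even so k=15
step 0: (20, 1)  from 20·(1,0) + (0,1)
step 1: (41, 2)  from 2·(20,1) + (1,0)
step 2: (61, 3)  from 1·(41,2) + (20,1)
step 3: (163, 8)  from 2·(61,3) + (41,2)
step 4: (713, 35)  from 4·(163,8) + (61,3)
step 5: (4441, 218)  from 6·(713,35) + (163,8)
…
step 7: (9595, 471)  from 1·(5154,253) + (4441,218)
…
step 11: (508372, 24955)  from 6·(77473,3803) + (43534,2137)
step 12: (2110961, 103623)  from 4·(508372,24955) + (77473,3803)
step 13: (4730294, 232201)  from 2·(2110961,103623) + (508372,24955)
step 14: (6841255, 335824)  from 1·(4730294,232201) + (2110961,103623)
step 15: (18412804, 903849)  from 2·(6841255,335824) + (4730294,232201)
fundamental: x₁=18412804, y₁=903849  (since 339031351142416 − 415·816943014801 = 1)

18412804 903849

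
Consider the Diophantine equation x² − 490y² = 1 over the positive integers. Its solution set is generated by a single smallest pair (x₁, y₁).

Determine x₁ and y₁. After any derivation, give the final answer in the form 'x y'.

1039681 46968

√490 = [22; 7,2,1,4,4,4,1,2,7,44, …], period ℓ=10 (even) → k=9
step 0: (22, 1)  from 22·(1,0) + (0,1)
step 1: (155, 7)  from 7·(22,1) + (1,0)
step 2: (332, 15)  from 2·(155,7) + (22,1)
…
step 7: (50315, 2273)  from 1·(40708,1839) + (9607,434)
step 8: (141338, 6385)  from 2·(50315,2273) + (40708,1839)
step 9: (1039681, 46968)  from 7·(141338,6385) + (50315,2273)
(x₁, y₁) = (1039681, 46968);  1039681² − 490·46968² = 1 ✓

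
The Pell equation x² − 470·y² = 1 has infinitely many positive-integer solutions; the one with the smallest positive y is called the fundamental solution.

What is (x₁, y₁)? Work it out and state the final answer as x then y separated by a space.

1691 78

[21; 1,2,8,2,1,42] for √470; ℓ=6 ⇒ convergent index 5
k=0  a_k=21  p_k/q_k = 21/1
k=1  a_k=1  p_k/q_k = 22/1
k=2  a_k=2  p_k/q_k = 65/3
k=3  a_k=8  p_k/q_k = 542/25
k=4  a_k=2  p_k/q_k = 1149/53
k=5  a_k=1  p_k/q_k = 1691/78
→ (1691, 78).  Check: 1691²=2859481, 470·78²=2859480, difference 1.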